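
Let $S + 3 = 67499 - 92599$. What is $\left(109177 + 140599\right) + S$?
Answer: $224673$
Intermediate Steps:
$S = -25103$ ($S = -3 + \left(67499 - 92599\right) = -3 - 25100 = -25103$)
$\left(109177 + 140599\right) + S = \left(109177 + 140599\right) - 25103 = 249776 - 25103 = 224673$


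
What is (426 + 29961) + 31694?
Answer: 62081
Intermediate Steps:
(426 + 29961) + 31694 = 30387 + 31694 = 62081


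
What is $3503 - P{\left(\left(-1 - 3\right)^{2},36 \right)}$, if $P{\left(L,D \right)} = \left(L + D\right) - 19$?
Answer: $3470$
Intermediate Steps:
$P{\left(L,D \right)} = -19 + D + L$ ($P{\left(L,D \right)} = \left(D + L\right) - 19 = -19 + D + L$)
$3503 - P{\left(\left(-1 - 3\right)^{2},36 \right)} = 3503 - \left(-19 + 36 + \left(-1 - 3\right)^{2}\right) = 3503 - \left(-19 + 36 + \left(-4\right)^{2}\right) = 3503 - \left(-19 + 36 + 16\right) = 3503 - 33 = 3470$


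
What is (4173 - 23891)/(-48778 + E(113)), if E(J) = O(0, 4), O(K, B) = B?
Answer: 9859/24387 ≈ 0.40427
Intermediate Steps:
E(J) = 4
(4173 - 23891)/(-48778 + E(113)) = (4173 - 23891)/(-48778 + 4) = -19718/(-48774) = -19718*(-1/48774) = 9859/24387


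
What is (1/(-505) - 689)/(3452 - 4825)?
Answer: 347946/693365 ≈ 0.50182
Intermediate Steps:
(1/(-505) - 689)/(3452 - 4825) = (-1/505 - 689)/(-1373) = -347946/505*(-1/1373) = 347946/693365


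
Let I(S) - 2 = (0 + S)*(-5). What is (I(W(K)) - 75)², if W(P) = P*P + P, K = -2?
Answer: 6889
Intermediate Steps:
W(P) = P + P² (W(P) = P² + P = P + P²)
I(S) = 2 - 5*S (I(S) = 2 + (0 + S)*(-5) = 2 + S*(-5) = 2 - 5*S)
(I(W(K)) - 75)² = ((2 - (-10)*(1 - 2)) - 75)² = ((2 - (-10)*(-1)) - 75)² = ((2 - 5*2) - 75)² = ((2 - 10) - 75)² = (-8 - 75)² = (-83)² = 6889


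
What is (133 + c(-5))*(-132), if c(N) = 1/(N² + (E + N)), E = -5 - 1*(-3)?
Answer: -52690/3 ≈ -17563.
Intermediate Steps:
E = -2 (E = -5 + 3 = -2)
c(N) = 1/(-2 + N + N²) (c(N) = 1/(N² + (-2 + N)) = 1/(-2 + N + N²))
(133 + c(-5))*(-132) = (133 + 1/(-2 - 5 + (-5)²))*(-132) = (133 + 1/(-2 - 5 + 25))*(-132) = (133 + 1/18)*(-132) = (2395/18)*(-132) = -52690/3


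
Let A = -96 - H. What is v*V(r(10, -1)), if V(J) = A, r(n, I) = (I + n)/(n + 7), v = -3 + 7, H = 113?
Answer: -836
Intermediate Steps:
v = 4
A = -209 (A = -96 - 1*113 = -96 - 113 = -209)
r(n, I) = (I + n)/(7 + n)
V(J) = -209
v*V(r(10, -1)) = 4*(-209) = -836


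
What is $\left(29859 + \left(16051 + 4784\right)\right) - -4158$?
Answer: $54852$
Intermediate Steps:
$\left(29859 + \left(16051 + 4784\right)\right) - -4158 = \left(29859 + 20835\right) + 4158 = 50694 + 4158 = 54852$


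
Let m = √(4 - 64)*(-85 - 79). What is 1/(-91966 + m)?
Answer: I/(2*(-45983*I + 164*√15)) ≈ -1.0872e-5 + 1.5017e-7*I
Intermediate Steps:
m = -328*I*√15 (m = √(-60)*(-164) = (2*I*√15)*(-164) = -328*I*√15 ≈ -1270.3*I)
1/(-91966 + m) = 1/(-91966 - 328*I*√15)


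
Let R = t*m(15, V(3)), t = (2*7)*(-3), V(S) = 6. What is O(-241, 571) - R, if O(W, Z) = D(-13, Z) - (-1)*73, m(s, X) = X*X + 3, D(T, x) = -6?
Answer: 1705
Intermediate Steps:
m(s, X) = 3 + X**2 (m(s, X) = X**2 + 3 = 3 + X**2)
t = -42 (t = 14*(-3) = -42)
O(W, Z) = 67 (O(W, Z) = -6 - (-1)*73 = -6 - 1*(-73) = -6 + 73 = 67)
R = -1638 (R = -42*(3 + 6**2) = -42*(3 + 36) = -42*39 = -1638)
O(-241, 571) - R = 67 - 1*(-1638) = 67 + 1638 = 1705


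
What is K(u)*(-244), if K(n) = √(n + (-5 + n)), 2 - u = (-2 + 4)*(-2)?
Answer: -244*√7 ≈ -645.56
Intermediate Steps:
u = 6 (u = 2 - (-2 + 4)*(-2) = 2 - 2*(-2) = 2 - 1*(-4) = 2 + 4 = 6)
K(n) = √(-5 + 2*n)
K(u)*(-244) = √(-5 + 2*6)*(-244) = √(-5 + 12)*(-244) = √7*(-244) = -244*√7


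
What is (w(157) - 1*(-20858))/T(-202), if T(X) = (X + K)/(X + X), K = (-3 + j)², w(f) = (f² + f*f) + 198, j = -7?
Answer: 14211508/51 ≈ 2.7866e+5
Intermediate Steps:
w(f) = 198 + 2*f² (w(f) = (f² + f²) + 198 = 2*f² + 198 = 198 + 2*f²)
K = 100 (K = (-3 - 7)² = (-10)² = 100)
T(X) = (100 + X)/(2*X) (T(X) = (X + 100)/(X + X) = (100 + X)/((2*X)) = (100 + X)*(1/(2*X)) = (100 + X)/(2*X))
(w(157) - 1*(-20858))/T(-202) = ((198 + 2*157²) - 1*(-20858))/(((½)*(100 - 202)/(-202))) = ((198 + 2*24649) + 20858)/(((½)*(-1/202)*(-102))) = ((198 + 49298) + 20858)/(51/202) = (49496 + 20858)*(202/51) = 70354*(202/51) = 14211508/51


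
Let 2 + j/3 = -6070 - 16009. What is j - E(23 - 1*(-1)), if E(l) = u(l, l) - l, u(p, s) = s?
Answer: -66243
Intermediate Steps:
j = -66243 (j = -6 + 3*(-6070 - 16009) = -6 + 3*(-22079) = -6 - 66237 = -66243)
E(l) = 0 (E(l) = l - l = 0)
j - E(23 - 1*(-1)) = -66243 - 1*0 = -66243 + 0 = -66243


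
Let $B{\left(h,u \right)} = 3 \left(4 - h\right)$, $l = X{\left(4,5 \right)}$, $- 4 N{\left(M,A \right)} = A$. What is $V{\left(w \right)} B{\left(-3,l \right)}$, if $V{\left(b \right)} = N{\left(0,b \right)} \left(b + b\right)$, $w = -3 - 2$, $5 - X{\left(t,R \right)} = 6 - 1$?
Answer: $- \frac{525}{2} \approx -262.5$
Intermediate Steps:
$N{\left(M,A \right)} = - \frac{A}{4}$
$X{\left(t,R \right)} = 0$ ($X{\left(t,R \right)} = 5 - \left(6 - 1\right) = 5 - 5 = 0$)
$l = 0$
$w = -5$
$B{\left(h,u \right)} = 12 - 3 h$
$V{\left(b \right)} = - \frac{b^{2}}{2}$ ($V{\left(b \right)} = - \frac{b}{4} \left(b + b\right) = - \frac{b}{4} \cdot 2 b = - \frac{b^{2}}{2}$)
$V{\left(w \right)} B{\left(-3,l \right)} = - \frac{\left(-5\right)^{2}}{2} \left(12 - -9\right) = \left(- \frac{1}{2}\right) 25 \left(12 + 9\right) = \left(- \frac{25}{2}\right) 21 = - \frac{525}{2}$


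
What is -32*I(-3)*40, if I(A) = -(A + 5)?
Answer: 2560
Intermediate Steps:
I(A) = -5 - A (I(A) = -(5 + A) = -5 - A)
-32*I(-3)*40 = -32*(-5 - 1*(-3))*40 = -32*(-5 + 3)*40 = -32*(-2)*40 = 64*40 = 2560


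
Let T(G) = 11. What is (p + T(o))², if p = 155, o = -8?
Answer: 27556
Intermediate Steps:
(p + T(o))² = (155 + 11)² = 166² = 27556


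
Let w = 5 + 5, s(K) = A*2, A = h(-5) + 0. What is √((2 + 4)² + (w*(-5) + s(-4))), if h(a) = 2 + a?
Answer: 2*I*√5 ≈ 4.4721*I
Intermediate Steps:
A = -3 (A = (2 - 5) + 0 = -3 + 0 = -3)
s(K) = -6 (s(K) = -3*2 = -6)
w = 10
√((2 + 4)² + (w*(-5) + s(-4))) = √((2 + 4)² + (10*(-5) - 6)) = √(6² + (-50 - 6)) = √(36 - 56) = √(-20) = 2*I*√5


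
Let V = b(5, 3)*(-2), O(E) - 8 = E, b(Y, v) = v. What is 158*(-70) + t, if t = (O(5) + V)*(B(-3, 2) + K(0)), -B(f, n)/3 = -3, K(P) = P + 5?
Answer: -10962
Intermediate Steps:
K(P) = 5 + P
O(E) = 8 + E
V = -6 (V = 3*(-2) = -6)
B(f, n) = 9 (B(f, n) = -3*(-3) = 9)
t = 98 (t = ((8 + 5) - 6)*(9 + (5 + 0)) = (13 - 6)*(9 + 5) = 7*14 = 98)
158*(-70) + t = 158*(-70) + 98 = -11060 + 98 = -10962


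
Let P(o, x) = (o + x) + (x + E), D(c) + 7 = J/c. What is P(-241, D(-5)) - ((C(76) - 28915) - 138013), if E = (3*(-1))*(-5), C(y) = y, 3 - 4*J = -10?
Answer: 1666107/10 ≈ 1.6661e+5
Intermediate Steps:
J = 13/4 (J = 3/4 - 1/4*(-10) = 3/4 + 5/2 = 13/4 ≈ 3.2500)
D(c) = -7 + 13/(4*c)
E = 15 (E = -3*(-5) = 15)
P(o, x) = 15 + o + 2*x (P(o, x) = (o + x) + (x + 15) = (o + x) + (15 + x) = 15 + o + 2*x)
P(-241, D(-5)) - ((C(76) - 28915) - 138013) = (15 - 241 + 2*(-7 + (13/4)/(-5))) - ((76 - 28915) - 138013) = (15 - 241 + 2*(-7 + (13/4)*(-1/5))) - (-28839 - 138013) = (15 - 241 + 2*(-7 - 13/20)) - 1*(-166852) = (15 - 241 + 2*(-153/20)) + 166852 = (15 - 241 - 153/10) + 166852 = -2413/10 + 166852 = 1666107/10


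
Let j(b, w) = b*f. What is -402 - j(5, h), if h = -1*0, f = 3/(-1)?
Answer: -387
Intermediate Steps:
f = -3 (f = 3*(-1) = -3)
h = 0
j(b, w) = -3*b (j(b, w) = b*(-3) = -3*b)
-402 - j(5, h) = -402 - (-3)*5 = -402 - 1*(-15) = -402 + 15 = -387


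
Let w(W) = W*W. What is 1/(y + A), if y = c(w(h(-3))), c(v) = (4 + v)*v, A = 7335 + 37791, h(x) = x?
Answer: 1/45243 ≈ 2.2103e-5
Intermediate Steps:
w(W) = W**2
A = 45126
c(v) = v*(4 + v)
y = 117 (y = (-3)**2*(4 + (-3)**2) = 9*(4 + 9) = 9*13 = 117)
1/(y + A) = 1/(117 + 45126) = 1/45243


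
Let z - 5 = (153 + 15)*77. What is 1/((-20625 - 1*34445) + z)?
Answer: -1/42129 ≈ -2.3737e-5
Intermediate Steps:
z = 12941 (z = 5 + (153 + 15)*77 = 5 + 168*77 = 5 + 12936 = 12941)
1/((-20625 - 1*34445) + z) = 1/((-20625 - 1*34445) + 12941) = 1/((-20625 - 34445) + 12941) = 1/(-55070 + 12941) = 1/(-42129) = -1/42129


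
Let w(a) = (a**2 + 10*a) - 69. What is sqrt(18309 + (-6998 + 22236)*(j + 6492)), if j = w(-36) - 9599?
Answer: I*sqrt(34114811) ≈ 5840.8*I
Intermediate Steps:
w(a) = -69 + a**2 + 10*a
j = -8732 (j = (-69 + (-36)**2 + 10*(-36)) - 9599 = (-69 + 1296 - 360) - 9599 = 867 - 9599 = -8732)
sqrt(18309 + (-6998 + 22236)*(j + 6492)) = sqrt(18309 + (-6998 + 22236)*(-8732 + 6492)) = sqrt(18309 + 15238*(-2240)) = sqrt(18309 - 34133120) = sqrt(-34114811) = I*sqrt(34114811)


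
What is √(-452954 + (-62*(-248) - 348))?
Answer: I*√437926 ≈ 661.76*I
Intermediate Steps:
√(-452954 + (-62*(-248) - 348)) = √(-452954 + (15376 - 348)) = √(-452954 + 15028) = √(-437926) = I*√437926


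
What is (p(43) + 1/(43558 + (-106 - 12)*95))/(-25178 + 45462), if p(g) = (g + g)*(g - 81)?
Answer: -105713263/656146832 ≈ -0.16111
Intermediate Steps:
p(g) = 2*g*(-81 + g) (p(g) = (2*g)*(-81 + g) = 2*g*(-81 + g))
(p(43) + 1/(43558 + (-106 - 12)*95))/(-25178 + 45462) = (2*43*(-81 + 43) + 1/(43558 + (-106 - 12)*95))/(-25178 + 45462) = (2*43*(-38) + 1/(43558 - 118*95))/20284 = (-3268 + 1/(43558 - 11210))*(1/20284) = (-3268 + 1/32348)*(1/20284) = -105713263/32348*1/20284 = -105713263/656146832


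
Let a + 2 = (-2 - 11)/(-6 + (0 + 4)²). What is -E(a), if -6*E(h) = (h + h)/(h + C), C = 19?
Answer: -11/157 ≈ -0.070064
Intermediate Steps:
a = -33/10 (a = -2 + (-2 - 11)/(-6 + (0 + 4)²) = -2 - 13/(-6 + 4²) = -2 - 13/(-6 + 16) = -2 - 13/10 = -33/10 ≈ -3.3000)
E(h) = -h/(3*(19 + h)) (E(h) = -(h + h)/(6*(h + 19)) = -2*h/(6*(19 + h)) = -h/(3*(19 + h)))
-E(a) = -(-1)*(-33)/(10*(57 + 3*(-33/10))) = -(-1)*(-33)/(10*(57 - 99/10)) = -(-1)*(-33)/(10*471/10) = -(-1)*(-33)*10/(10*471) = -1*11/157 = -11/157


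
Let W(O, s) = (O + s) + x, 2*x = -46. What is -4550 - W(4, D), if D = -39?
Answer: -4492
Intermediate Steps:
x = -23 (x = (1/2)*(-46) = -23)
W(O, s) = -23 + O + s (W(O, s) = (O + s) - 23 = -23 + O + s)
-4550 - W(4, D) = -4550 - (-23 + 4 - 39) = -4550 - 1*(-58) = -4550 + 58 = -4492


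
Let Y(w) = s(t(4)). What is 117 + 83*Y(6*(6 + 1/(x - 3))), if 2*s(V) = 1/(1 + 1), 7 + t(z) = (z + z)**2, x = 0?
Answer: 551/4 ≈ 137.75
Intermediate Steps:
t(z) = -7 + 4*z**2 (t(z) = -7 + (z + z)**2 = -7 + (2*z)**2 = -7 + 4*z**2)
s(V) = 1/4 (s(V) = 1/(2*(1 + 1)) = (1/2)/2 = (1/2)*(1/2) = 1/4)
Y(w) = 1/4
117 + 83*Y(6*(6 + 1/(x - 3))) = 117 + 83*(1/4) = 117 + 83/4 = 551/4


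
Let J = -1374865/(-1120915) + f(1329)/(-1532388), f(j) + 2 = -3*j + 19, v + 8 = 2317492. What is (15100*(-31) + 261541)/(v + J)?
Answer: -35480158044663618/398069036915838985 ≈ -0.089131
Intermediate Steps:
v = 2317484 (v = -8 + 2317492 = 2317484)
f(j) = 17 - 3*j (f(j) = -2 + (-3*j + 19) = -2 + (19 - 3*j) = 17 - 3*j)
J = 211127666017/171767669502 (J = -1374865/(-1120915) + (17 - 3*1329)/(-1532388) = -1374865*(-1/1120915) + (17 - 3987)*(-1/1532388) = 274973/224183 - 3970*(-1/1532388) = 274973/224183 + 1985/766194 = 211127666017/171767669502 ≈ 1.2291)
(15100*(-31) + 261541)/(v + J) = (15100*(-31) + 261541)/(2317484 + 211127666017/171767669502) = (-468100 + 261541)/(398069036915838985/171767669502) = -206559*171767669502/398069036915838985 = -35480158044663618/398069036915838985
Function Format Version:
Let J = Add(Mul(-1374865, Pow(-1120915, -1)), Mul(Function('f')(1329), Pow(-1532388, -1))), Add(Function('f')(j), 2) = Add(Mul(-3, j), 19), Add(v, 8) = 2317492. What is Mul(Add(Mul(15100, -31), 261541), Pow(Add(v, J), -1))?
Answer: Rational(-35480158044663618, 398069036915838985) ≈ -0.089131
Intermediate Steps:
v = 2317484 (v = Add(-8, 2317492) = 2317484)
Function('f')(j) = Add(17, Mul(-3, j)) (Function('f')(j) = Add(-2, Add(Mul(-3, j), 19)) = Add(-2, Add(19, Mul(-3, j))) = Add(17, Mul(-3, j)))
J = Rational(211127666017, 171767669502) (J = Add(Mul(-1374865, Pow(-1120915, -1)), Mul(Add(17, Mul(-3, 1329)), Pow(-1532388, -1))) = Add(Mul(-1374865, Rational(-1, 1120915)), Mul(Add(17, -3987), Rational(-1, 1532388))) = Add(Rational(274973, 224183), Mul(-3970, Rational(-1, 1532388))) = Add(Rational(274973, 224183), Rational(1985, 766194)) = Rational(211127666017, 171767669502) ≈ 1.2291)
Mul(Add(Mul(15100, -31), 261541), Pow(Add(v, J), -1)) = Mul(Add(Mul(15100, -31), 261541), Pow(Add(2317484, Rational(211127666017, 171767669502)), -1)) = Mul(Add(-468100, 261541), Pow(Rational(398069036915838985, 171767669502), -1)) = Mul(-206559, Rational(171767669502, 398069036915838985)) = Rational(-35480158044663618, 398069036915838985)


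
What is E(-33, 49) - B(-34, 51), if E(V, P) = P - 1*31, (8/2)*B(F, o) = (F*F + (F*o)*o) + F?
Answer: 21846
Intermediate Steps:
B(F, o) = F/4 + F²/4 + F*o²/4 (B(F, o) = ((F*F + (F*o)*o) + F)/4 = ((F² + F*o²) + F)/4 = (F + F² + F*o²)/4 = F/4 + F²/4 + F*o²/4)
E(V, P) = -31 + P (E(V, P) = P - 31 = -31 + P)
E(-33, 49) - B(-34, 51) = (-31 + 49) - (-34)*(1 - 34 + 51²)/4 = 18 - (-34)*(1 - 34 + 2601)/4 = 18 - (-34)*2568/4 = 18 - 1*(-21828) = 18 + 21828 = 21846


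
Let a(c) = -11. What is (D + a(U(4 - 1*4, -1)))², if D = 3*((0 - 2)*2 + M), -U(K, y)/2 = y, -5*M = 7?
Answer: 18496/25 ≈ 739.84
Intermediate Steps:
M = -7/5 (M = -⅕*7 = -7/5 ≈ -1.4000)
U(K, y) = -2*y
D = -81/5 (D = 3*((0 - 2)*2 - 7/5) = 3*(-2*2 - 7/5) = 3*(-4 - 7/5) = 3*(-27/5) = -81/5 ≈ -16.200)
(D + a(U(4 - 1*4, -1)))² = (-81/5 - 11)² = (-136/5)² = 18496/25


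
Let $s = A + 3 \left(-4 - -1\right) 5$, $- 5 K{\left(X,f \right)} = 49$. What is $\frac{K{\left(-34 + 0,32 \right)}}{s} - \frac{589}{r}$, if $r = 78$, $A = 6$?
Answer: $- \frac{73}{10} \approx -7.3$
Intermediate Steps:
$K{\left(X,f \right)} = - \frac{49}{5}$ ($K{\left(X,f \right)} = \left(- \frac{1}{5}\right) 49 = - \frac{49}{5}$)
$s = -39$ ($s = 6 + 3 \left(-4 - -1\right) 5 = 6 + 3 \left(-4 + 1\right) 5 = 6 + 3 \left(-3\right) 5 = 6 - 45 = -39$)
$\frac{K{\left(-34 + 0,32 \right)}}{s} - \frac{589}{r} = - \frac{49}{5 \left(-39\right)} - \frac{589}{78} = \left(- \frac{49}{5}\right) \left(- \frac{1}{39}\right) - \frac{589}{78} = \frac{49}{195} - \frac{589}{78} = - \frac{73}{10}$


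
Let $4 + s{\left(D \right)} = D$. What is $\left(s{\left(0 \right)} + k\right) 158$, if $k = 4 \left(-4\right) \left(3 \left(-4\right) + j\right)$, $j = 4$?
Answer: $19592$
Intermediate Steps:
$s{\left(D \right)} = -4 + D$
$k = 128$ ($k = 4 \left(-4\right) \left(3 \left(-4\right) + 4\right) = - 16 \left(-12 + 4\right) = \left(-16\right) \left(-8\right) = 128$)
$\left(s{\left(0 \right)} + k\right) 158 = \left(\left(-4 + 0\right) + 128\right) 158 = \left(-4 + 128\right) 158 = 124 \cdot 158 = 19592$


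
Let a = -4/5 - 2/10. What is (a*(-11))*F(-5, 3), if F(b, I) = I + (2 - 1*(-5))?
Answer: 110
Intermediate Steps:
F(b, I) = 7 + I (F(b, I) = I + (2 + 5) = I + 7 = 7 + I)
a = -1 (a = -4*1/5 - 2*1/10 = -4/5 - 1/5 = -1)
(a*(-11))*F(-5, 3) = (-1*(-11))*(7 + 3) = 11*10 = 110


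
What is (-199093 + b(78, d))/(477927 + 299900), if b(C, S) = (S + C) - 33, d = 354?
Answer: -198694/777827 ≈ -0.25545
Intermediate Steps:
b(C, S) = -33 + C + S (b(C, S) = (C + S) - 33 = -33 + C + S)
(-199093 + b(78, d))/(477927 + 299900) = (-199093 + (-33 + 78 + 354))/(477927 + 299900) = (-199093 + 399)/777827 = -198694*1/777827 = -198694/777827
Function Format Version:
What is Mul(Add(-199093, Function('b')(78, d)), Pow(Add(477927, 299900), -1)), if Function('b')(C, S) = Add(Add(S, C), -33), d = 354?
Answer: Rational(-198694, 777827) ≈ -0.25545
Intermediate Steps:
Function('b')(C, S) = Add(-33, C, S) (Function('b')(C, S) = Add(Add(C, S), -33) = Add(-33, C, S))
Mul(Add(-199093, Function('b')(78, d)), Pow(Add(477927, 299900), -1)) = Mul(Add(-199093, Add(-33, 78, 354)), Pow(Add(477927, 299900), -1)) = Mul(Add(-199093, 399), Pow(777827, -1)) = Mul(-198694, Rational(1, 777827)) = Rational(-198694, 777827)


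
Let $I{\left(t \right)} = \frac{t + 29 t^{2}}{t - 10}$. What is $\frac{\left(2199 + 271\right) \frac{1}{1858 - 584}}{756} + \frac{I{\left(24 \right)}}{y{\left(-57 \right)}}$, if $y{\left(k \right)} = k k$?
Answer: $\frac{4952327}{13372884} \approx 0.37033$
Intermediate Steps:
$y{\left(k \right)} = k^{2}$
$I{\left(t \right)} = \frac{t + 29 t^{2}}{-10 + t}$
$\frac{\left(2199 + 271\right) \frac{1}{1858 - 584}}{756} + \frac{I{\left(24 \right)}}{y{\left(-57 \right)}} = \frac{\left(2199 + 271\right) \frac{1}{1858 - 584}}{756} + \frac{24 \frac{1}{-10 + 24} \left(1 + 29 \cdot 24\right)}{\left(-57\right)^{2}} = \frac{2470}{1274} \cdot \frac{1}{756} + \frac{24 \cdot \frac{1}{14} \left(1 + 696\right)}{3249} = 2470 \cdot \frac{1}{1274} \cdot \frac{1}{756} + 24 \cdot \frac{1}{14} \cdot 697 \cdot \frac{1}{3249} = \frac{95}{49} \cdot \frac{1}{756} + \frac{8364}{7} \cdot \frac{1}{3249} = \frac{95}{37044} + \frac{2788}{7581} = \frac{4952327}{13372884}$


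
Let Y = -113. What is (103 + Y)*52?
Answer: -520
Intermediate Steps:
(103 + Y)*52 = (103 - 113)*52 = -10*52 = -520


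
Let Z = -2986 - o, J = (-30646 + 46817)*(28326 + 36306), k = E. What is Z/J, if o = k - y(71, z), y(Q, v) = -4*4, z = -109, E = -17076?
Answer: 7037/522582036 ≈ 1.3466e-5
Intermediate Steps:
y(Q, v) = -16
k = -17076
J = 1045164072 (J = 16171*64632 = 1045164072)
o = -17060 (o = -17076 - 1*(-16) = -17076 + 16 = -17060)
Z = 14074 (Z = -2986 - 1*(-17060) = -2986 + 17060 = 14074)
Z/J = 14074/1045164072 = 14074*(1/1045164072) = 7037/522582036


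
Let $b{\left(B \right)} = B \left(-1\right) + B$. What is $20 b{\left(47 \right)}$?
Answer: $0$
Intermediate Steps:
$b{\left(B \right)} = 0$ ($b{\left(B \right)} = - B + B = 0$)
$20 b{\left(47 \right)} = 20 \cdot 0 = 0$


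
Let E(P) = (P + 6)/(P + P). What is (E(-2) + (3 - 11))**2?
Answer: 81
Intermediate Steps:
E(P) = (6 + P)/(2*P) (E(P) = (6 + P)/((2*P)) = (6 + P)*(1/(2*P)) = (6 + P)/(2*P))
(E(-2) + (3 - 11))**2 = ((1/2)*(6 - 2)/(-2) + (3 - 11))**2 = ((1/2)*(-1/2)*4 - 8)**2 = (-1 - 8)**2 = (-9)**2 = 81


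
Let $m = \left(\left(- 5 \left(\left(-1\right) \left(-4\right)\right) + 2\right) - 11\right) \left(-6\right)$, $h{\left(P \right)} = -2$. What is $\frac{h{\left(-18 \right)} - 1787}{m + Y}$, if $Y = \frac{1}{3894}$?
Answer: $- \frac{6966366}{677557} \approx -10.282$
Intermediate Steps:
$m = 174$ ($m = \left(\left(\left(-5\right) 4 + 2\right) - 11\right) \left(-6\right) = \left(\left(-20 + 2\right) - 11\right) \left(-6\right) = \left(-18 - 11\right) \left(-6\right) = \left(-29\right) \left(-6\right) = 174$)
$Y = \frac{1}{3894} \approx 0.00025681$
$\frac{h{\left(-18 \right)} - 1787}{m + Y} = \frac{-2 - 1787}{174 + \frac{1}{3894}} = - \frac{1789}{\frac{677557}{3894}} = \left(-1789\right) \frac{3894}{677557} = - \frac{6966366}{677557}$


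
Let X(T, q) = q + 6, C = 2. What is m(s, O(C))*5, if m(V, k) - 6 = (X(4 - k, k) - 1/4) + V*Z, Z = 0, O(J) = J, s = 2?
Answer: 275/4 ≈ 68.750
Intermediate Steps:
X(T, q) = 6 + q
m(V, k) = 47/4 + k (m(V, k) = 6 + (((6 + k) - 1/4) + V*0) = 6 + (((6 + k) - 1*¼) + 0) = 6 + (((6 + k) - ¼) + 0) = 6 + ((23/4 + k) + 0) = 6 + (23/4 + k) = 47/4 + k)
m(s, O(C))*5 = (47/4 + 2)*5 = (55/4)*5 = 275/4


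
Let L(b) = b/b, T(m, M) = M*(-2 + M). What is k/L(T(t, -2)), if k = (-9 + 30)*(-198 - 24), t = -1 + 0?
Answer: -4662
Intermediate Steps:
t = -1
L(b) = 1
k = -4662 (k = 21*(-222) = -4662)
k/L(T(t, -2)) = -4662/1 = -4662*1 = -4662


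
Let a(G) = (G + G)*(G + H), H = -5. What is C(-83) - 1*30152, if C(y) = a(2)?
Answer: -30164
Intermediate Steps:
a(G) = 2*G*(-5 + G) (a(G) = (G + G)*(G - 5) = (2*G)*(-5 + G) = 2*G*(-5 + G))
C(y) = -12 (C(y) = 2*2*(-5 + 2) = 2*2*(-3) = -12)
C(-83) - 1*30152 = -12 - 1*30152 = -12 - 30152 = -30164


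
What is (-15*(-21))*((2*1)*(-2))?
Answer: -1260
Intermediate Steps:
(-15*(-21))*((2*1)*(-2)) = 315*(2*(-2)) = 315*(-4) = -1260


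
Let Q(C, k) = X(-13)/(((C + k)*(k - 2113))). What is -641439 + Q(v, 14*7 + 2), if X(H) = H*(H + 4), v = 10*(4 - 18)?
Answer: -17216222721/26840 ≈ -6.4144e+5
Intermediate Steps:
v = -140 (v = 10*(-14) = -140)
X(H) = H*(4 + H)
Q(C, k) = 117/((-2113 + k)*(C + k)) (Q(C, k) = (-13*(4 - 13))/(((C + k)*(k - 2113))) = (-13*(-9))/(((C + k)*(-2113 + k))) = 117/(((-2113 + k)*(C + k))) = 117*(1/((-2113 + k)*(C + k))) = 117/((-2113 + k)*(C + k)))
-641439 + Q(v, 14*7 + 2) = -641439 + 117/((14*7 + 2)² - 2113*(-140) - 2113*(14*7 + 2) - 140*(14*7 + 2)) = -641439 + 117/((98 + 2)² + 295820 - 2113*(98 + 2) - 140*(98 + 2)) = -641439 + 117/(100² + 295820 - 2113*100 - 140*100) = -641439 + 117/(10000 + 295820 - 211300 - 14000) = -641439 + 117/80520 = -641439 + 117*(1/80520) = -641439 + 39/26840 = -17216222721/26840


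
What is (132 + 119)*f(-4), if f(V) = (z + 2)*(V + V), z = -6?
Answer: 8032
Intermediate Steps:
f(V) = -8*V (f(V) = (-6 + 2)*(V + V) = -8*V)
(132 + 119)*f(-4) = (132 + 119)*(-8*(-4)) = 251*32 = 8032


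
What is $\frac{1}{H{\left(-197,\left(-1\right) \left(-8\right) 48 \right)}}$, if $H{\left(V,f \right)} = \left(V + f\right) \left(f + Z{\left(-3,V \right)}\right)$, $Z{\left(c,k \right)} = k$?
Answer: $\frac{1}{34969} \approx 2.8597 \cdot 10^{-5}$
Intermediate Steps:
$H{\left(V,f \right)} = \left(V + f\right)^{2}$ ($H{\left(V,f \right)} = \left(V + f\right) \left(f + V\right) = \left(V + f\right) \left(V + f\right) = \left(V + f\right)^{2}$)
$\frac{1}{H{\left(-197,\left(-1\right) \left(-8\right) 48 \right)}} = \frac{1}{\left(-197\right)^{2} + \left(\left(-1\right) \left(-8\right) 48\right)^{2} + 2 \left(-197\right) \left(-1\right) \left(-8\right) 48} = \frac{1}{38809 + \left(8 \cdot 48\right)^{2} + 2 \left(-197\right) 8 \cdot 48} = \frac{1}{38809 + 384^{2} + 2 \left(-197\right) 384} = \frac{1}{38809 + 147456 - 151296} = \frac{1}{34969}$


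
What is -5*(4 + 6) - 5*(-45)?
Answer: 175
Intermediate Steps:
-5*(4 + 6) - 5*(-45) = -5*10 + 225 = -50 + 225 = 175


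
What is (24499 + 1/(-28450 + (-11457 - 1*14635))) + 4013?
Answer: 1555101503/54542 ≈ 28512.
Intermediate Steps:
(24499 + 1/(-28450 + (-11457 - 1*14635))) + 4013 = (24499 + 1/(-28450 + (-11457 - 14635))) + 4013 = (24499 + 1/(-28450 - 26092)) + 4013 = (24499 + 1/(-54542)) + 4013 = (24499 - 1/54542) + 4013 = 1336224457/54542 + 4013 = 1555101503/54542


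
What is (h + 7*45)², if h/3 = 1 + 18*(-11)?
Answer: 76176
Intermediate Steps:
h = -591 (h = 3*(1 + 18*(-11)) = 3*(1 - 198) = 3*(-197) = -591)
(h + 7*45)² = (-591 + 7*45)² = (-591 + 315)² = (-276)² = 76176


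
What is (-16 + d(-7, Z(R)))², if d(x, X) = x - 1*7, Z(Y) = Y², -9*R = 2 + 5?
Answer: 900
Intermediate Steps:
R = -7/9 (R = -(2 + 5)/9 = -⅑*7 = -7/9 ≈ -0.77778)
d(x, X) = -7 + x (d(x, X) = x - 7 = -7 + x)
(-16 + d(-7, Z(R)))² = (-16 + (-7 - 7))² = (-16 - 14)² = (-30)² = 900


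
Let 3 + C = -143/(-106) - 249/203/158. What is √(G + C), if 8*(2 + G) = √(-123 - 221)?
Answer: √(-10572692077752 + 722433701521*I*√86)/1699922 ≈ 0.57996 + 1.9988*I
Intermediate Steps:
C = -1409836/849961 (C = -3 + (-143/(-106) - 249/203/158) = -3 + (-143*(-1/106) - 249*1/203*(1/158)) = -3 + (143/106 - 249/203*1/158) = -3 + (143/106 - 249/32074) = -3 + 1140047/849961 = -1409836/849961 ≈ -1.6587)
G = -2 + I*√86/4 (G = -2 + √(-123 - 221)/8 = -2 + √(-344)/8 = -2 + (2*I*√86)/8 = -2 + I*√86/4 ≈ -2.0 + 2.3184*I)
√(G + C) = √((-2 + I*√86/4) - 1409836/849961) = √(-3109758/849961 + I*√86/4)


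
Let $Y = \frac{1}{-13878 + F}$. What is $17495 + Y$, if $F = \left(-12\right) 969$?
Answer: $\frac{446227469}{25506} \approx 17495.0$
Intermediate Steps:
$F = -11628$
$Y = - \frac{1}{25506}$ ($Y = \frac{1}{-13878 - 11628} = \frac{1}{-25506} = - \frac{1}{25506} \approx -3.9206 \cdot 10^{-5}$)
$17495 + Y = 17495 - \frac{1}{25506} = \frac{446227469}{25506}$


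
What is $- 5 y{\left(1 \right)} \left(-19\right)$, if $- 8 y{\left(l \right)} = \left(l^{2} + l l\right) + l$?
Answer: $- \frac{285}{8} \approx -35.625$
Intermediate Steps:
$y{\left(l \right)} = - \frac{l^{2}}{4} - \frac{l}{8}$ ($y{\left(l \right)} = - \frac{\left(l^{2} + l l\right) + l}{8} = - \frac{\left(l^{2} + l^{2}\right) + l}{8} = - \frac{2 l^{2} + l}{8} = - \frac{l + 2 l^{2}}{8} = - \frac{l^{2}}{4} - \frac{l}{8}$)
$- 5 y{\left(1 \right)} \left(-19\right) = - 5 \left(\left(- \frac{1}{8}\right) 1 \left(1 + 2 \cdot 1\right)\right) \left(-19\right) = - 5 \left(\left(- \frac{1}{8}\right) 1 \left(1 + 2\right)\right) \left(-19\right) = - 5 \left(\left(- \frac{1}{8}\right) 1 \cdot 3\right) \left(-19\right) = \left(-5\right) \left(- \frac{3}{8}\right) \left(-19\right) = \frac{15}{8} \left(-19\right) = - \frac{285}{8}$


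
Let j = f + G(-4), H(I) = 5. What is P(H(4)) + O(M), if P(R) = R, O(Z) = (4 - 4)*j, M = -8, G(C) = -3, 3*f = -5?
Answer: 5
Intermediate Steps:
f = -5/3 (f = (⅓)*(-5) = -5/3 ≈ -1.6667)
j = -14/3 (j = -5/3 - 3 = -14/3 ≈ -4.6667)
O(Z) = 0 (O(Z) = (4 - 4)*(-14/3) = 0*(-14/3) = 0)
P(H(4)) + O(M) = 5 + 0 = 5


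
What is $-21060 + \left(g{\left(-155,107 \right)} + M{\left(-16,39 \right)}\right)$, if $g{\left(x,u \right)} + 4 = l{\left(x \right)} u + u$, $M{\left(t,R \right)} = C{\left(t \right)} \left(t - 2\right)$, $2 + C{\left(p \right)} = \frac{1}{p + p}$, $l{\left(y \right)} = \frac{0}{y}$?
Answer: $- \frac{334727}{16} \approx -20920.0$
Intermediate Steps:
$l{\left(y \right)} = 0$
$C{\left(p \right)} = -2 + \frac{1}{2 p}$ ($C{\left(p \right)} = -2 + \frac{1}{p + p} = -2 + \frac{1}{2 p}$)
$M{\left(t,R \right)} = \left(-2 + t\right) \left(-2 + \frac{1}{2 t}\right)$ ($M{\left(t,R \right)} = \left(-2 + \frac{1}{2 t}\right) \left(t - 2\right) = \left(-2 + \frac{1}{2 t}\right) \left(-2 + t\right) = \left(-2 + t\right) \left(-2 + \frac{1}{2 t}\right)$)
$g{\left(x,u \right)} = -4 + u$ ($g{\left(x,u \right)} = -4 + \left(0 u + u\right) = -4 + \left(0 + u\right) = -4 + u$)
$-21060 + \left(g{\left(-155,107 \right)} + M{\left(-16,39 \right)}\right) = -21060 + \left(\left(-4 + 107\right) - - \frac{585}{16}\right) = -21060 + \left(103 + \left(\frac{9}{2} - - \frac{1}{16} + 32\right)\right) = -21060 + \left(103 + \left(\frac{9}{2} + \frac{1}{16} + 32\right)\right) = -21060 + \left(103 + \frac{585}{16}\right) = -21060 + \frac{2233}{16} = - \frac{334727}{16}$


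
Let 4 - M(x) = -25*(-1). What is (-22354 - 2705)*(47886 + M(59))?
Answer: -1199449035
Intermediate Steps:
M(x) = -21 (M(x) = 4 - (-25)*(-1) = 4 - 1*25 = 4 - 25 = -21)
(-22354 - 2705)*(47886 + M(59)) = (-22354 - 2705)*(47886 - 21) = -25059*47865 = -1199449035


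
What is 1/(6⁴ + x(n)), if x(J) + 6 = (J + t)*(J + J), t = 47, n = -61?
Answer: 1/2998 ≈ 0.00033356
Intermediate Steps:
x(J) = -6 + 2*J*(47 + J) (x(J) = -6 + (J + 47)*(J + J) = -6 + (47 + J)*(2*J) = -6 + 2*J*(47 + J))
1/(6⁴ + x(n)) = 1/(6⁴ + (-6 + 2*(-61)² + 94*(-61))) = 1/(1296 + (-6 + 2*3721 - 5734)) = 1/(1296 + (-6 + 7442 - 5734)) = 1/(1296 + 1702) = 1/2998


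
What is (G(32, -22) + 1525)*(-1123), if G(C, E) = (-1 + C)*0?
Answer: -1712575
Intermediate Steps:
G(C, E) = 0
(G(32, -22) + 1525)*(-1123) = (0 + 1525)*(-1123) = 1525*(-1123) = -1712575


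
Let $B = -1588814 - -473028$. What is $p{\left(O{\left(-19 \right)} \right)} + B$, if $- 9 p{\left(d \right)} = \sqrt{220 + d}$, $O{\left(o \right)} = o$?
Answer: $-1115786 - \frac{\sqrt{201}}{9} \approx -1.1158 \cdot 10^{6}$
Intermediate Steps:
$B = -1115786$ ($B = -1588814 + 473028 = -1115786$)
$p{\left(d \right)} = - \frac{\sqrt{220 + d}}{9}$
$p{\left(O{\left(-19 \right)} \right)} + B = - \frac{\sqrt{220 - 19}}{9} - 1115786 = - \frac{\sqrt{201}}{9} - 1115786 = -1115786 - \frac{\sqrt{201}}{9}$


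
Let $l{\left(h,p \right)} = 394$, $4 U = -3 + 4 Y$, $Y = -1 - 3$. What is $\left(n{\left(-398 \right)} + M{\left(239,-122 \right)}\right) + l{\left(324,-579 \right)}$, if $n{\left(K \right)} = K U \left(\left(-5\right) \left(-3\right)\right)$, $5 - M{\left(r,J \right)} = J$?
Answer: $\frac{57757}{2} \approx 28879.0$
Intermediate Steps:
$M{\left(r,J \right)} = 5 - J$
$Y = -4$ ($Y = -1 - 3 = -4$)
$U = - \frac{19}{4}$ ($U = \frac{-3 + 4 \left(-4\right)}{4} = \frac{-3 - 16}{4} = \frac{1}{4} \left(-19\right) = - \frac{19}{4} \approx -4.75$)
$n{\left(K \right)} = - \frac{285 K}{4}$ ($n{\left(K \right)} = K \left(- \frac{19}{4}\right) \left(\left(-5\right) \left(-3\right)\right) = - \frac{19 K}{4} \cdot 15 = - \frac{285 K}{4}$)
$\left(n{\left(-398 \right)} + M{\left(239,-122 \right)}\right) + l{\left(324,-579 \right)} = \left(\left(- \frac{285}{4}\right) \left(-398\right) + \left(5 - -122\right)\right) + 394 = \left(\frac{56715}{2} + \left(5 + 122\right)\right) + 394 = \left(\frac{56715}{2} + 127\right) + 394 = \frac{56969}{2} + 394 = \frac{57757}{2}$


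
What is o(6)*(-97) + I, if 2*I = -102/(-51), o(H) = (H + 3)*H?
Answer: -5237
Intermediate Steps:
o(H) = H*(3 + H) (o(H) = (3 + H)*H = H*(3 + H))
I = 1 (I = (-102/(-51))/2 = (-102*(-1/51))/2 = (½)*2 = 1)
o(6)*(-97) + I = (6*(3 + 6))*(-97) + 1 = (6*9)*(-97) + 1 = 54*(-97) + 1 = -5238 + 1 = -5237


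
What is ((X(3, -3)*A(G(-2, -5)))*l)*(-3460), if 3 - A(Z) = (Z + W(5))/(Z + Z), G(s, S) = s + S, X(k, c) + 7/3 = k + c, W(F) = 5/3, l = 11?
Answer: 2093300/9 ≈ 2.3259e+5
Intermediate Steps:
W(F) = 5/3 (W(F) = 5*(1/3) = 5/3)
X(k, c) = -7/3 + c + k (X(k, c) = -7/3 + (k + c) = -7/3 + (c + k) = -7/3 + c + k)
G(s, S) = S + s
A(Z) = 3 - (5/3 + Z)/(2*Z) (A(Z) = 3 - (Z + 5/3)/(Z + Z) = 3 - (5/3 + Z)/(2*Z))
((X(3, -3)*A(G(-2, -5)))*l)*(-3460) = (((-7/3 - 3 + 3)*(5*(-1 + 3*(-5 - 2))/(6*(-5 - 2))))*11)*(-3460) = (-35*(-1 + 3*(-7))/(18*(-7))*11)*(-3460) = (-35*(-1)*(-1 - 21)/(18*7)*11)*(-3460) = (-35*(-1)*(-22)/(18*7)*11)*(-3460) = (-7/3*55/21*11)*(-3460) = -55/9*11*(-3460) = -605/9*(-3460) = 2093300/9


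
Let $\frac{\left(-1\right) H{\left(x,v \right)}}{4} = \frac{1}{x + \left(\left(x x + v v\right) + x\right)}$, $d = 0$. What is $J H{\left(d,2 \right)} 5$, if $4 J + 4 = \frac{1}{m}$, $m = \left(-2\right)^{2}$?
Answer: $\frac{75}{16} \approx 4.6875$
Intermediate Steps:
$m = 4$
$J = - \frac{15}{16}$ ($J = -1 + \frac{1}{4 \cdot 4} = -1 + \frac{1}{4} \cdot \frac{1}{4} = -1 + \frac{1}{16} = - \frac{15}{16} \approx -0.9375$)
$H{\left(x,v \right)} = - \frac{4}{v^{2} + x^{2} + 2 x}$ ($H{\left(x,v \right)} = - \frac{4}{x + \left(\left(x x + v v\right) + x\right)} = - \frac{4}{x + \left(\left(x^{2} + v^{2}\right) + x\right)} = - \frac{4}{x + \left(\left(v^{2} + x^{2}\right) + x\right)} = - \frac{4}{x + \left(x + v^{2} + x^{2}\right)} = - \frac{4}{v^{2} + x^{2} + 2 x}$)
$J H{\left(d,2 \right)} 5 = - \frac{15 \left(- \frac{4}{2^{2} + 0^{2} + 2 \cdot 0}\right)}{16} \cdot 5 = - \frac{15 \left(- \frac{4}{4 + 0 + 0}\right)}{16} \cdot 5 = - \frac{15 \left(- \frac{4}{4}\right)}{16} \cdot 5 = - \frac{15 \left(\left(-4\right) \frac{1}{4}\right)}{16} \cdot 5 = \left(- \frac{15}{16}\right) \left(-1\right) 5 = \frac{15}{16} \cdot 5 = \frac{75}{16}$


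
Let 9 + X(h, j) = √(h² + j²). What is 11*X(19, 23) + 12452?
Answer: 12353 + 11*√890 ≈ 12681.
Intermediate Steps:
X(h, j) = -9 + √(h² + j²)
11*X(19, 23) + 12452 = 11*(-9 + √(19² + 23²)) + 12452 = 11*(-9 + √(361 + 529)) + 12452 = 11*(-9 + √890) + 12452 = (-99 + 11*√890) + 12452 = 12353 + 11*√890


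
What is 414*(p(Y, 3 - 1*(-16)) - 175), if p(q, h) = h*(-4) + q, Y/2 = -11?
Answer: -113022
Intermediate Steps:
Y = -22 (Y = 2*(-11) = -22)
p(q, h) = q - 4*h (p(q, h) = -4*h + q = q - 4*h)
414*(p(Y, 3 - 1*(-16)) - 175) = 414*((-22 - 4*(3 - 1*(-16))) - 175) = 414*((-22 - 4*(3 + 16)) - 175) = 414*((-22 - 4*19) - 175) = 414*((-22 - 76) - 175) = 414*(-98 - 175) = 414*(-273) = -113022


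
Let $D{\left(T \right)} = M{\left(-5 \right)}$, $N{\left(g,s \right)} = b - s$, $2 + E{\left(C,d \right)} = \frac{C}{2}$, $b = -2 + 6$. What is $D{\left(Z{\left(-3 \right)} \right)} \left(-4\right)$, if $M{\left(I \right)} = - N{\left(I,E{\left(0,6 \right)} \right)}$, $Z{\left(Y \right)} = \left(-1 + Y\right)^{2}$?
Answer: $24$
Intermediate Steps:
$b = 4$
$E{\left(C,d \right)} = -2 + \frac{C}{2}$
$N{\left(g,s \right)} = 4 - s$
$M{\left(I \right)} = -6$ ($M{\left(I \right)} = - (4 - \left(-2 + \frac{1}{2} \cdot 0\right)) = - (4 - \left(-2 + 0\right)) = - (4 - -2) = - (4 + 2) = \left(-1\right) 6 = -6$)
$D{\left(T \right)} = -6$
$D{\left(Z{\left(-3 \right)} \right)} \left(-4\right) = \left(-6\right) \left(-4\right) = 24$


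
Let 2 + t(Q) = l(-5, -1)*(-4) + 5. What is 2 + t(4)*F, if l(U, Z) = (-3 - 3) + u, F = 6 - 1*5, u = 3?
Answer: 17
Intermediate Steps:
F = 1 (F = 6 - 5 = 1)
l(U, Z) = -3 (l(U, Z) = (-3 - 3) + 3 = -6 + 3 = -3)
t(Q) = 15 (t(Q) = -2 + (-3*(-4) + 5) = -2 + (12 + 5) = -2 + 17 = 15)
2 + t(4)*F = 2 + 15*1 = 2 + 15 = 17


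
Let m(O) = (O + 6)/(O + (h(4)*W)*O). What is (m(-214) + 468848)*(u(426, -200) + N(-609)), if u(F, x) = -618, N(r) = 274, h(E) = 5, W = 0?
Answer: -17257392960/107 ≈ -1.6128e+8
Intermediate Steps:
m(O) = (6 + O)/O (m(O) = (O + 6)/(O + (5*0)*O) = (6 + O)/(O + 0*O) = (6 + O)/(O + 0) = (6 + O)/O)
(m(-214) + 468848)*(u(426, -200) + N(-609)) = ((6 - 214)/(-214) + 468848)*(-618 + 274) = (-1/214*(-208) + 468848)*(-344) = (104/107 + 468848)*(-344) = (50166840/107)*(-344) = -17257392960/107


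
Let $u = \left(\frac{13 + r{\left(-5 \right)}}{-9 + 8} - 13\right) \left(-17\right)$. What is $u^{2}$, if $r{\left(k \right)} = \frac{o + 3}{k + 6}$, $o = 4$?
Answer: $314721$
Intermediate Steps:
$r{\left(k \right)} = \frac{7}{6 + k}$ ($r{\left(k \right)} = \frac{4 + 3}{k + 6} = \frac{7}{6 + k}$)
$u = 561$ ($u = \left(\frac{13 + \frac{7}{6 - 5}}{-9 + 8} - 13\right) \left(-17\right) = \left(\frac{13 + \frac{7}{1}}{-1} - 13\right) \left(-17\right) = \left(\left(13 + 7 \cdot 1\right) \left(-1\right) - 13\right) \left(-17\right) = \left(\left(13 + 7\right) \left(-1\right) - 13\right) \left(-17\right) = \left(20 \left(-1\right) - 13\right) \left(-17\right) = \left(-20 - 13\right) \left(-17\right) = \left(-33\right) \left(-17\right) = 561$)
$u^{2} = 561^{2} = 314721$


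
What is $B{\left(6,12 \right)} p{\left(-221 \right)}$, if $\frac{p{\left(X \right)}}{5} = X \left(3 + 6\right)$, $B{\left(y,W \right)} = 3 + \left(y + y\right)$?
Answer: $-149175$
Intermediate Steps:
$B{\left(y,W \right)} = 3 + 2 y$
$p{\left(X \right)} = 45 X$ ($p{\left(X \right)} = 5 X \left(3 + 6\right) = 5 X 9 = 5 \cdot 9 X = 45 X$)
$B{\left(6,12 \right)} p{\left(-221 \right)} = \left(3 + 2 \cdot 6\right) 45 \left(-221\right) = \left(3 + 12\right) \left(-9945\right) = 15 \left(-9945\right) = -149175$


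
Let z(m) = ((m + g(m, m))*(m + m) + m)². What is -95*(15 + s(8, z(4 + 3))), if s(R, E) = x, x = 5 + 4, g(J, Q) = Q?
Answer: -2280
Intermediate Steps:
z(m) = (m + 4*m²)² (z(m) = ((m + m)*(m + m) + m)² = ((2*m)*(2*m) + m)² = (4*m² + m)² = (m + 4*m²)²)
x = 9
s(R, E) = 9
-95*(15 + s(8, z(4 + 3))) = -95*(15 + 9) = -95*24 = -2280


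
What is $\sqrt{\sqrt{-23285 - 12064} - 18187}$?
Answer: $\sqrt{-18187 + i \sqrt{35349}} \approx 0.6971 + 134.86 i$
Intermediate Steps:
$\sqrt{\sqrt{-23285 - 12064} - 18187} = \sqrt{\sqrt{-35349} - 18187} = \sqrt{i \sqrt{35349} - 18187} = \sqrt{-18187 + i \sqrt{35349}}$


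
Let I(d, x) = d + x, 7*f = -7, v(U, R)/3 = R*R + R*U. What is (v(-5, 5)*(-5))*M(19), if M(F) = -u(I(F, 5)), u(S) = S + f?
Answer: 0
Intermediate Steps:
v(U, R) = 3*R**2 + 3*R*U (v(U, R) = 3*(R*R + R*U) = 3*(R**2 + R*U) = 3*R**2 + 3*R*U)
f = -1 (f = (1/7)*(-7) = -1)
u(S) = -1 + S (u(S) = S - 1 = -1 + S)
M(F) = -4 - F (M(F) = -(-1 + (F + 5)) = -(-1 + (5 + F)) = -(4 + F) = -4 - F)
(v(-5, 5)*(-5))*M(19) = ((3*5*(5 - 5))*(-5))*(-4 - 1*19) = ((3*5*0)*(-5))*(-4 - 19) = (0*(-5))*(-23) = 0*(-23) = 0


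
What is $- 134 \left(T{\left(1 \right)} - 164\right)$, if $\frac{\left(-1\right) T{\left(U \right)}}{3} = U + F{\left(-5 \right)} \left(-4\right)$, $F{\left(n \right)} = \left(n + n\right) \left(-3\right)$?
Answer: $-25862$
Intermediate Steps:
$F{\left(n \right)} = - 6 n$ ($F{\left(n \right)} = 2 n \left(-3\right) = - 6 n$)
$T{\left(U \right)} = 360 - 3 U$ ($T{\left(U \right)} = - 3 \left(U + \left(-6\right) \left(-5\right) \left(-4\right)\right) = - 3 \left(U + 30 \left(-4\right)\right) = - 3 \left(U - 120\right) = - 3 \left(-120 + U\right) = 360 - 3 U$)
$- 134 \left(T{\left(1 \right)} - 164\right) = - 134 \left(\left(360 - 3\right) - 164\right) = - 134 \left(357 - 164\right) = \left(-134\right) 193 = -25862$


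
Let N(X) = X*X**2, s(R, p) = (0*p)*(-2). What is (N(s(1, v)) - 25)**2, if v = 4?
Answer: 625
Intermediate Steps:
s(R, p) = 0 (s(R, p) = 0*(-2) = 0)
N(X) = X**3
(N(s(1, v)) - 25)**2 = (0**3 - 25)**2 = (0 - 25)**2 = (-25)**2 = 625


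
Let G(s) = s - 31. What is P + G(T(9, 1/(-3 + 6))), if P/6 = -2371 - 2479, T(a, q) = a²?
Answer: -29050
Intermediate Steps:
G(s) = -31 + s
P = -29100 (P = 6*(-2371 - 2479) = 6*(-4850) = -29100)
P + G(T(9, 1/(-3 + 6))) = -29100 + (-31 + 9²) = -29100 + (-31 + 81) = -29100 + 50 = -29050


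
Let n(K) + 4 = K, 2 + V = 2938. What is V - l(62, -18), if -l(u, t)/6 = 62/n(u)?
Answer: 85330/29 ≈ 2942.4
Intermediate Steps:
V = 2936 (V = -2 + 2938 = 2936)
n(K) = -4 + K
l(u, t) = -372/(-4 + u)
V - l(62, -18) = 2936 - (-372)/(-4 + 62) = 2936 - (-372)/58 = 2936 - 1*(-186/29) = 2936 + 186/29 = 85330/29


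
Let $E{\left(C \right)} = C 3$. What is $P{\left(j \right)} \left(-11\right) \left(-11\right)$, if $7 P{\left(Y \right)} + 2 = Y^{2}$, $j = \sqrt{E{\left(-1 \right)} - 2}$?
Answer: $-121$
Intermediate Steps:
$E{\left(C \right)} = 3 C$
$j = i \sqrt{5}$ ($j = \sqrt{3 \left(-1\right) - 2} = \sqrt{-3 - 2} = \sqrt{-5} = i \sqrt{5} \approx 2.2361 i$)
$P{\left(Y \right)} = - \frac{2}{7} + \frac{Y^{2}}{7}$
$P{\left(j \right)} \left(-11\right) \left(-11\right) = \left(- \frac{2}{7} + \frac{\left(i \sqrt{5}\right)^{2}}{7}\right) \left(-11\right) \left(-11\right) = \left(- \frac{2}{7} + \frac{1}{7} \left(-5\right)\right) \left(-11\right) \left(-11\right) = \left(- \frac{2}{7} - \frac{5}{7}\right) \left(-11\right) \left(-11\right) = \left(-1\right) \left(-11\right) \left(-11\right) = 11 \left(-11\right) = -121$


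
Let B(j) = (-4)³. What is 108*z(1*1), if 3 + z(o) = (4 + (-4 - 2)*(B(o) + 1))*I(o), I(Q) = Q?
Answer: 40932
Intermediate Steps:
B(j) = -64
z(o) = -3 + 382*o (z(o) = -3 + (4 + (-4 - 2)*(-64 + 1))*o = -3 + (4 - 6*(-63))*o = -3 + (4 + 378)*o = -3 + 382*o)
108*z(1*1) = 108*(-3 + 382*(1*1)) = 108*(-3 + 382*1) = 108*(-3 + 382) = 108*379 = 40932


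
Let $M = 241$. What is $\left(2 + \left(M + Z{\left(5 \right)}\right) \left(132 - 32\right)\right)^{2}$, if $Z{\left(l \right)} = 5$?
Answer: $605258404$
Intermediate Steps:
$\left(2 + \left(M + Z{\left(5 \right)}\right) \left(132 - 32\right)\right)^{2} = \left(2 + \left(241 + 5\right) \left(132 - 32\right)\right)^{2} = \left(2 + 246 \cdot 100\right)^{2} = \left(2 + 24600\right)^{2} = 24602^{2} = 605258404$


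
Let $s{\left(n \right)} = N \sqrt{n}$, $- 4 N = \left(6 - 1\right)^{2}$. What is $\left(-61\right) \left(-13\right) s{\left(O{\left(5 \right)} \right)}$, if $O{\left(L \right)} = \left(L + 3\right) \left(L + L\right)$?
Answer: $- 19825 \sqrt{5} \approx -44330.0$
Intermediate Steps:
$O{\left(L \right)} = 2 L \left(3 + L\right)$ ($O{\left(L \right)} = \left(3 + L\right) 2 L = 2 L \left(3 + L\right)$)
$N = - \frac{25}{4}$ ($N = - \frac{\left(6 - 1\right)^{2}}{4} = - \frac{5^{2}}{4} = \left(- \frac{1}{4}\right) 25 = - \frac{25}{4} \approx -6.25$)
$s{\left(n \right)} = - \frac{25 \sqrt{n}}{4}$
$\left(-61\right) \left(-13\right) s{\left(O{\left(5 \right)} \right)} = \left(-61\right) \left(-13\right) \left(- \frac{25 \sqrt{2 \cdot 5 \left(3 + 5\right)}}{4}\right) = 793 \left(- \frac{25 \sqrt{2 \cdot 5 \cdot 8}}{4}\right) = 793 \left(- \frac{25 \sqrt{80}}{4}\right) = 793 \left(- \frac{25 \cdot 4 \sqrt{5}}{4}\right) = 793 \left(- 25 \sqrt{5}\right) = - 19825 \sqrt{5}$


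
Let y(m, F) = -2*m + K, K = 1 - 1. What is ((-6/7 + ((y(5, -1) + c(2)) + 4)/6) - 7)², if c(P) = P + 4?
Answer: 3025/49 ≈ 61.735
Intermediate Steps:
K = 0
y(m, F) = -2*m (y(m, F) = -2*m + 0 = -2*m)
c(P) = 4 + P
((-6/7 + ((y(5, -1) + c(2)) + 4)/6) - 7)² = ((-6/7 + ((-2*5 + (4 + 2)) + 4)/6) - 7)² = ((-6*⅐ + ((-10 + 6) + 4)*(⅙)) - 7)² = ((-6/7 + (-4 + 4)*(⅙)) - 7)² = ((-6/7 + 0*(⅙)) - 7)² = ((-6/7 + 0) - 7)² = (-6/7 - 7)² = (-55/7)² = 3025/49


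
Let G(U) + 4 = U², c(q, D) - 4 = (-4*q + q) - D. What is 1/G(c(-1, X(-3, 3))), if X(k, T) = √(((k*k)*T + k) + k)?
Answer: 11/40 + 7*√21/120 ≈ 0.54232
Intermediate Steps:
X(k, T) = √(2*k + T*k²) (X(k, T) = √((k²*T + k) + k) = √((T*k² + k) + k) = √((k + T*k²) + k) = √(2*k + T*k²))
c(q, D) = 4 - D - 3*q (c(q, D) = 4 + ((-4*q + q) - D) = 4 + (-3*q - D) = 4 + (-D - 3*q) = 4 - D - 3*q)
G(U) = -4 + U²
1/G(c(-1, X(-3, 3))) = 1/(-4 + (4 - √(-3*(2 + 3*(-3))) - 3*(-1))²) = 1/(-4 + (4 - √(-3*(2 - 9)) + 3)²) = 1/(-4 + (4 - √(-3*(-7)) + 3)²) = 1/(-4 + (4 - √21 + 3)²) = 1/(-4 + (7 - √21)²)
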